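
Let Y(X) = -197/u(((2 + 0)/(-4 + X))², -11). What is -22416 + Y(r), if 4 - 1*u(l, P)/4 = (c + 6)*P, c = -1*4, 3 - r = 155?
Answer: -2331461/104 ≈ -22418.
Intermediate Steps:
r = -152 (r = 3 - 1*155 = 3 - 155 = -152)
c = -4
u(l, P) = 16 - 8*P (u(l, P) = 16 - 4*(-4 + 6)*P = 16 - 8*P)
Y(X) = -197/104 (Y(X) = -197/(16 - 8*(-11)) = -197/(16 + 88) = -197/104)
-22416 + Y(r) = -22416 - 197/104 = -2331461/104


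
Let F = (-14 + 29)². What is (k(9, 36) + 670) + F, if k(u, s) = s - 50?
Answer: 881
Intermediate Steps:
k(u, s) = -50 + s
F = 225 (F = 15² = 225)
(k(9, 36) + 670) + F = ((-50 + 36) + 670) + 225 = (-14 + 670) + 225 = 656 + 225 = 881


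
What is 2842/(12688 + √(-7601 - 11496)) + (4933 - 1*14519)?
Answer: 2*(-62309*√113 + 60812163*I)/(13*(√113 - 976*I)) ≈ -9585.8 - 0.0024393*I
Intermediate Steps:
2842/(12688 + √(-7601 - 11496)) + (4933 - 1*14519) = 2842/(12688 + √(-19097)) + (4933 - 14519) = 2842/(12688 + 13*I*√113) - 9586 = -9586 + 2842/(12688 + 13*I*√113)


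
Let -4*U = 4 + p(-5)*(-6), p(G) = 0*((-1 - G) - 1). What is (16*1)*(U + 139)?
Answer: 2208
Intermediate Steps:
p(G) = 0 (p(G) = 0*(-2 - G) = 0)
U = -1 (U = -(4 + 0*(-6))/4 = -(4 + 0)/4 = -1/4*4 = -1)
(16*1)*(U + 139) = (16*1)*(-1 + 139) = 16*138 = 2208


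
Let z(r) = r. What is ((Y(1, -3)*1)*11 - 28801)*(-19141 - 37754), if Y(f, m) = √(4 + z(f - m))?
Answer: 1638632895 - 1251690*√2 ≈ 1.6369e+9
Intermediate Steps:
Y(f, m) = √(4 + f - m) (Y(f, m) = √(4 + (f - m)) = √(4 + f - m))
((Y(1, -3)*1)*11 - 28801)*(-19141 - 37754) = ((√(4 + 1 - 1*(-3))*1)*11 - 28801)*(-19141 - 37754) = ((√(4 + 1 + 3)*1)*11 - 28801)*(-56895) = ((√8*1)*11 - 28801)*(-56895) = (((2*√2)*1)*11 - 28801)*(-56895) = ((2*√2)*11 - 28801)*(-56895) = (22*√2 - 28801)*(-56895) = (-28801 + 22*√2)*(-56895) = 1638632895 - 1251690*√2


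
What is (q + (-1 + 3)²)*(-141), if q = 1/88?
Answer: -49773/88 ≈ -565.60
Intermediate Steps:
q = 1/88 ≈ 0.011364
(q + (-1 + 3)²)*(-141) = (1/88 + (-1 + 3)²)*(-141) = (1/88 + 2²)*(-141) = (1/88 + 4)*(-141) = (353/88)*(-141) = -49773/88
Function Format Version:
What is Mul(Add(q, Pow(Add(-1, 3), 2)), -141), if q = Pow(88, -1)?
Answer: Rational(-49773, 88) ≈ -565.60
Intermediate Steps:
q = Rational(1, 88) ≈ 0.011364
Mul(Add(q, Pow(Add(-1, 3), 2)), -141) = Mul(Add(Rational(1, 88), Pow(Add(-1, 3), 2)), -141) = Mul(Add(Rational(1, 88), Pow(2, 2)), -141) = Mul(Add(Rational(1, 88), 4), -141) = Mul(Rational(353, 88), -141) = Rational(-49773, 88)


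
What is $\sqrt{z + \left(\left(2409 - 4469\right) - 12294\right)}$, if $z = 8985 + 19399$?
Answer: $\sqrt{14030} \approx 118.45$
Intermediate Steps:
$z = 28384$
$\sqrt{z + \left(\left(2409 - 4469\right) - 12294\right)} = \sqrt{28384 + \left(\left(2409 - 4469\right) - 12294\right)} = \sqrt{28384 - 14354} = \sqrt{14030}$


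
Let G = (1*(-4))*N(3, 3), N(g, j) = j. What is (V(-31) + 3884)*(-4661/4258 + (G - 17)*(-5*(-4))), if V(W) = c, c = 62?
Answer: -4881795873/2129 ≈ -2.2930e+6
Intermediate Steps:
V(W) = 62
G = -12 (G = (1*(-4))*3 = -4*3 = -12)
(V(-31) + 3884)*(-4661/4258 + (G - 17)*(-5*(-4))) = (62 + 3884)*(-4661/4258 + (-12 - 17)*(-5*(-4))) = 3946*(-4661*1/4258 - 29*20) = 3946*(-4661/4258 - 580) = 3946*(-2474301/4258) = -4881795873/2129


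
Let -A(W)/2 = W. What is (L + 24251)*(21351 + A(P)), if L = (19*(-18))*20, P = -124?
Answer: 376060189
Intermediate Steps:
A(W) = -2*W
L = -6840 (L = -342*20 = -6840)
(L + 24251)*(21351 + A(P)) = (-6840 + 24251)*(21351 - 2*(-124)) = 17411*(21351 + 248) = 17411*21599 = 376060189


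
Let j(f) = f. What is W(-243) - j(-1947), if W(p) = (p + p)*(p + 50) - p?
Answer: 95988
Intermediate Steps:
W(p) = -p + 2*p*(50 + p) (W(p) = (2*p)*(50 + p) - p = 2*p*(50 + p) - p = -p + 2*p*(50 + p))
W(-243) - j(-1947) = -243*(99 + 2*(-243)) - 1*(-1947) = -243*(99 - 486) + 1947 = -243*(-387) + 1947 = 94041 + 1947 = 95988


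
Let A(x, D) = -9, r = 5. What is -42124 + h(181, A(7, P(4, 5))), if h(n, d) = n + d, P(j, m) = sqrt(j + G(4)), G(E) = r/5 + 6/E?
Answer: -41952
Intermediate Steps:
G(E) = 1 + 6/E (G(E) = 5/5 + 6/E = 5*(1/5) + 6/E = 1 + 6/E)
P(j, m) = sqrt(5/2 + j) (P(j, m) = sqrt(j + (6 + 4)/4) = sqrt(j + (1/4)*10) = sqrt(j + 5/2) = sqrt(5/2 + j))
h(n, d) = d + n
-42124 + h(181, A(7, P(4, 5))) = -42124 + (-9 + 181) = -42124 + 172 = -41952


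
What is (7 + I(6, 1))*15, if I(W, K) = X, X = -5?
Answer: 30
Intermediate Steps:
I(W, K) = -5
(7 + I(6, 1))*15 = (7 - 5)*15 = 2*15 = 30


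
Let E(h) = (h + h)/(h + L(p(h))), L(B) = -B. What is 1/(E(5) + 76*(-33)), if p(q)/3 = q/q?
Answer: -1/2503 ≈ -0.00039952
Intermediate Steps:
p(q) = 3 (p(q) = 3*(q/q) = 3*1 = 3)
E(h) = 2*h/(-3 + h) (E(h) = (h + h)/(h - 1*3) = (2*h)/(h - 3) = (2*h)/(-3 + h) = 2*h/(-3 + h))
1/(E(5) + 76*(-33)) = 1/(2*5/(-3 + 5) + 76*(-33)) = 1/(2*5/2 - 2508) = 1/(2*5*(½) - 2508) = 1/(5 - 2508) = 1/(-2503) = -1/2503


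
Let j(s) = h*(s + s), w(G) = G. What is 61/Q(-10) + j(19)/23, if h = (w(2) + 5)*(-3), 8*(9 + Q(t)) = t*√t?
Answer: 10*(-399*√10 + 3434*I)/(23*(-36*I + 5*√10)) ≈ -40.377 + 2.4955*I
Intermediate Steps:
Q(t) = -9 + t^(3/2)/8 (Q(t) = -9 + (t*√t)/8 = -9 + t^(3/2)/8)
h = -21 (h = (2 + 5)*(-3) = 7*(-3) = -21)
j(s) = -42*s (j(s) = -21*(s + s) = -42*s)
61/Q(-10) + j(19)/23 = 61/(-9 + (-10)^(3/2)/8) - 42*19/23 = 61/(-9 + (-10*I*√10)/8) - 798*1/23 = 61/(-9 - 5*I*√10/4) - 798/23 = -798/23 + 61/(-9 - 5*I*√10/4)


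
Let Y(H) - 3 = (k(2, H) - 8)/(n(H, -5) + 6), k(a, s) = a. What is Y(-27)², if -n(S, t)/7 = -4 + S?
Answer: 439569/49729 ≈ 8.8393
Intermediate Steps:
n(S, t) = 28 - 7*S (n(S, t) = -7*(-4 + S) = 28 - 7*S)
Y(H) = 3 - 6/(34 - 7*H) (Y(H) = 3 + (2 - 8)/((28 - 7*H) + 6) = 3 - 6/(34 - 7*H))
Y(-27)² = (3*(-32 + 7*(-27))/(-34 + 7*(-27)))² = (3*(-32 - 189)/(-34 - 189))² = (3*(-221)/(-223))² = (3*(-1/223)*(-221))² = (663/223)² = 439569/49729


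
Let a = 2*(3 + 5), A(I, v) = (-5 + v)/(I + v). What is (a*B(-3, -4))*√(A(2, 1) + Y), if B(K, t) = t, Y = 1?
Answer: -64*I*√3/3 ≈ -36.95*I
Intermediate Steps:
A(I, v) = (-5 + v)/(I + v)
a = 16 (a = 2*8 = 16)
(a*B(-3, -4))*√(A(2, 1) + Y) = (16*(-4))*√((-5 + 1)/(2 + 1) + 1) = -64*√(-4/3 + 1) = -64*I*√3/3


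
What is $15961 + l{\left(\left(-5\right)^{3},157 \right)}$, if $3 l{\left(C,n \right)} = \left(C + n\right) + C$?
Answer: $15930$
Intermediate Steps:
$l{\left(C,n \right)} = \frac{n}{3} + \frac{2 C}{3}$ ($l{\left(C,n \right)} = \frac{\left(C + n\right) + C}{3} = \frac{n + 2 C}{3} = \frac{n}{3} + \frac{2 C}{3}$)
$15961 + l{\left(\left(-5\right)^{3},157 \right)} = 15961 + \left(\frac{1}{3} \cdot 157 + \frac{2 \left(-5\right)^{3}}{3}\right) = 15961 + \left(\frac{157}{3} + \frac{2}{3} \left(-125\right)\right) = 15961 + \left(\frac{157}{3} - \frac{250}{3}\right) = 15961 - 31 = 15930$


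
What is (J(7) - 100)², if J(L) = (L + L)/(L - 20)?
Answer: 1726596/169 ≈ 10217.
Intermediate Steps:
J(L) = 2*L/(-20 + L) (J(L) = (2*L)/(-20 + L) = 2*L/(-20 + L))
(J(7) - 100)² = (2*7/(-20 + 7) - 100)² = (2*7/(-13) - 100)² = (2*7*(-1/13) - 100)² = (-14/13 - 100)² = (-1314/13)² = 1726596/169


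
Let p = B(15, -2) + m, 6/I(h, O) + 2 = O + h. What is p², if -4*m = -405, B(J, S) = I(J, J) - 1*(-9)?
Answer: 9566649/784 ≈ 12202.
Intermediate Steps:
I(h, O) = 6/(-2 + O + h) (I(h, O) = 6/(-2 + (O + h)) = 6/(-2 + O + h))
B(J, S) = 9 + 6/(-2 + 2*J) (B(J, S) = 6/(-2 + J + J) - 1*(-9) = 6/(-2 + 2*J) + 9 = 9 + 6/(-2 + 2*J))
m = 405/4 (m = -¼*(-405) = 405/4 ≈ 101.25)
p = 3093/28 (p = 3*(-2 + 3*15)/(-1 + 15) + 405/4 = 3*(-2 + 45)/14 + 405/4 = 3*(1/14)*43 + 405/4 = 129/14 + 405/4 = 3093/28 ≈ 110.46)
p² = (3093/28)² = 9566649/784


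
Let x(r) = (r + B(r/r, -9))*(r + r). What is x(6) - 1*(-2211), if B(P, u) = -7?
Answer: 2199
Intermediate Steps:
x(r) = 2*r*(-7 + r) (x(r) = (r - 7)*(r + r) = (-7 + r)*(2*r) = 2*r*(-7 + r))
x(6) - 1*(-2211) = 2*6*(-7 + 6) - 1*(-2211) = 2*6*(-1) + 2211 = -12 + 2211 = 2199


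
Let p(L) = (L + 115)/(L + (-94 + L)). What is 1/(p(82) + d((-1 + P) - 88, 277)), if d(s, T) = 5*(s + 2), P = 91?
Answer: 70/1597 ≈ 0.043832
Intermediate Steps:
d(s, T) = 10 + 5*s (d(s, T) = 5*(2 + s) = 10 + 5*s)
p(L) = (115 + L)/(-94 + 2*L)
1/(p(82) + d((-1 + P) - 88, 277)) = 1/((115 + 82)/(2*(-47 + 82)) + (10 + 5*((-1 + 91) - 88))) = 1/((½)*197/35 + (10 + 5*(90 - 88))) = 1/((½)*(1/35)*197 + (10 + 5*2)) = 1/(197/70 + (10 + 10)) = 1/(197/70 + 20) = 1/(1597/70) = 70/1597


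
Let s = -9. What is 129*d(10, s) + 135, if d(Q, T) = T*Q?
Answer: -11475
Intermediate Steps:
d(Q, T) = Q*T
129*d(10, s) + 135 = 129*(10*(-9)) + 135 = 129*(-90) + 135 = -11610 + 135 = -11475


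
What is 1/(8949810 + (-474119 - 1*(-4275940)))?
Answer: 1/12751631 ≈ 7.8421e-8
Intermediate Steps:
1/(8949810 + (-474119 - 1*(-4275940))) = 1/(8949810 + (-474119 + 4275940)) = 1/(8949810 + 3801821) = 1/12751631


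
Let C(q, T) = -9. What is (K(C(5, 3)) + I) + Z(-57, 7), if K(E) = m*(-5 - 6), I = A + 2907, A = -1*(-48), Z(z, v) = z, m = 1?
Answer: 2887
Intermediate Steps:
A = 48
I = 2955 (I = 48 + 2907 = 2955)
K(E) = -11 (K(E) = 1*(-5 - 6) = 1*(-11) = -11)
(K(C(5, 3)) + I) + Z(-57, 7) = (-11 + 2955) - 57 = 2944 - 57 = 2887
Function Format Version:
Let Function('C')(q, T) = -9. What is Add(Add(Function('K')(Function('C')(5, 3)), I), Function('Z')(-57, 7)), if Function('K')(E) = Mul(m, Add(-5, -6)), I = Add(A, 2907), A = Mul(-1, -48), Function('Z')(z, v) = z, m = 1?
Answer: 2887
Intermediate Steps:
A = 48
I = 2955 (I = Add(48, 2907) = 2955)
Function('K')(E) = -11 (Function('K')(E) = Mul(1, Add(-5, -6)) = Mul(1, -11) = -11)
Add(Add(Function('K')(Function('C')(5, 3)), I), Function('Z')(-57, 7)) = Add(Add(-11, 2955), -57) = Add(2944, -57) = 2887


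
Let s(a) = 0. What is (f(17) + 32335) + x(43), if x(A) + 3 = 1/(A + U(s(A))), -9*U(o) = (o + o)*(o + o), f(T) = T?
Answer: 1391008/43 ≈ 32349.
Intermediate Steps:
U(o) = -4*o²/9 (U(o) = -(o + o)*(o + o)/9 = -2*o*2*o/9 = -4*o²/9)
x(A) = -3 + 1/A (x(A) = -3 + 1/(A - 4/9*0²) = -3 + 1/(A - 4/9*0) = -3 + 1/(A + 0) = -3 + 1/A)
(f(17) + 32335) + x(43) = (17 + 32335) + (-3 + 1/43) = 32352 + (-3 + 1/43) = 32352 - 128/43 = 1391008/43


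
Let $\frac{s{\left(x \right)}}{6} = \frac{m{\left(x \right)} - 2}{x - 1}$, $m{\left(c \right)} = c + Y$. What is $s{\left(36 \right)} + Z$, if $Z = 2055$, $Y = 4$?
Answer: $\frac{72153}{35} \approx 2061.5$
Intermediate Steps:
$m{\left(c \right)} = 4 + c$ ($m{\left(c \right)} = c + 4 = 4 + c$)
$s{\left(x \right)} = \frac{6 \left(2 + x\right)}{-1 + x}$ ($s{\left(x \right)} = 6 \frac{\left(4 + x\right) - 2}{x - 1} = 6 \frac{2 + x}{-1 + x} = \frac{6 \left(2 + x\right)}{-1 + x}$)
$s{\left(36 \right)} + Z = \frac{6 \left(2 + 36\right)}{-1 + 36} + 2055 = 6 \cdot \frac{1}{35} \cdot 38 + 2055 = \frac{228}{35} + 2055 = \frac{72153}{35}$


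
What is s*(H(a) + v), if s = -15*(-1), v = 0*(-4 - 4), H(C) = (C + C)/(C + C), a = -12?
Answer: 15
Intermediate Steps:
H(C) = 1 (H(C) = (2*C)/((2*C)) = (2*C)*(1/(2*C)) = 1)
v = 0 (v = 0*(-8) = 0)
s = 15
s*(H(a) + v) = 15*(1 + 0) = 15*1 = 15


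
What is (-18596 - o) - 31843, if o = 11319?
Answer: -61758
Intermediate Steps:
(-18596 - o) - 31843 = (-18596 - 1*11319) - 31843 = (-18596 - 11319) - 31843 = -29915 - 31843 = -61758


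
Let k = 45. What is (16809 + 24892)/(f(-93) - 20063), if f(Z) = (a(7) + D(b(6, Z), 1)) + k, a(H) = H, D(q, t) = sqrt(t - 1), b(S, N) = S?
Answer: -41701/20011 ≈ -2.0839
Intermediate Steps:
D(q, t) = sqrt(-1 + t)
f(Z) = 52 (f(Z) = (7 + sqrt(-1 + 1)) + 45 = (7 + sqrt(0)) + 45 = (7 + 0) + 45 = 7 + 45 = 52)
(16809 + 24892)/(f(-93) - 20063) = (16809 + 24892)/(52 - 20063) = 41701/(-20011) = 41701*(-1/20011) = -41701/20011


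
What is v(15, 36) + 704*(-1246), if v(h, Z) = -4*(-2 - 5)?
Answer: -877156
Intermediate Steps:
v(h, Z) = 28 (v(h, Z) = -4*(-7) = 28)
v(15, 36) + 704*(-1246) = 28 + 704*(-1246) = 28 - 877184 = -877156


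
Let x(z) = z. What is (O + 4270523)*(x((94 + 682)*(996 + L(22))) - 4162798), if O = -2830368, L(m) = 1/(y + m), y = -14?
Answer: -4881844619775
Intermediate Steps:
L(m) = 1/(-14 + m)
(O + 4270523)*(x((94 + 682)*(996 + L(22))) - 4162798) = (-2830368 + 4270523)*((94 + 682)*(996 + 1/(-14 + 22)) - 4162798) = 1440155*(776*(996 + 1/8) - 4162798) = 1440155*(776*(7969/8) - 4162798) = 1440155*(772993 - 4162798) = 1440155*(-3389805) = -4881844619775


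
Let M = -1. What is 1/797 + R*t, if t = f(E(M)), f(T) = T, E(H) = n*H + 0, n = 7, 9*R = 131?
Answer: -730840/7173 ≈ -101.89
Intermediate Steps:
R = 131/9 (R = (⅑)*131 = 131/9 ≈ 14.556)
E(H) = 7*H (E(H) = 7*H + 0 = 7*H)
t = -7 (t = 7*(-1) = -7)
1/797 + R*t = 1/797 + (131/9)*(-7) = 1/797 - 917/9 = -730840/7173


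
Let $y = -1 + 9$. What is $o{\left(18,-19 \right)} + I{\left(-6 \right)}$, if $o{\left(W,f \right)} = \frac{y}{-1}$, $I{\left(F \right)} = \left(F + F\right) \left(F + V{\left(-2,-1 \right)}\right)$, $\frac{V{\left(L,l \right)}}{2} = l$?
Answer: $88$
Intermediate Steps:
$V{\left(L,l \right)} = 2 l$
$y = 8$
$I{\left(F \right)} = 2 F \left(-2 + F\right)$ ($I{\left(F \right)} = \left(F + F\right) \left(F + 2 \left(-1\right)\right) = 2 F \left(F - 2\right) = 2 F \left(-2 + F\right)$)
$o{\left(W,f \right)} = -8$ ($o{\left(W,f \right)} = \frac{8}{-1} = 8 \left(-1\right) = -8$)
$o{\left(18,-19 \right)} + I{\left(-6 \right)} = -8 + 2 \left(-6\right) \left(-2 - 6\right) = -8 + 2 \left(-6\right) \left(-8\right) = -8 + 96 = 88$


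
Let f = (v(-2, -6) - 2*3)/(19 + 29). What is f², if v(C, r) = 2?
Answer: 1/144 ≈ 0.0069444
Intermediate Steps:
f = -1/12 (f = (2 - 2*3)/(19 + 29) = (2 - 6)/48 = -4*1/48 = -1/12 ≈ -0.083333)
f² = (-1/12)² = 1/144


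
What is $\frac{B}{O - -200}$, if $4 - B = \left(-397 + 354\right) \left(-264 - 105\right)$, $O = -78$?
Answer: $- \frac{15863}{122} \approx -130.02$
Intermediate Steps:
$B = -15863$ ($B = 4 - \left(-397 + 354\right) \left(-264 - 105\right) = 4 - - 43 \left(-264 - 105\right) = 4 - \left(-43\right) \left(-369\right) = 4 - 15867 = -15863$)
$\frac{B}{O - -200} = - \frac{15863}{-78 - -200} = - \frac{15863}{-78 + 200} = - \frac{15863}{122}$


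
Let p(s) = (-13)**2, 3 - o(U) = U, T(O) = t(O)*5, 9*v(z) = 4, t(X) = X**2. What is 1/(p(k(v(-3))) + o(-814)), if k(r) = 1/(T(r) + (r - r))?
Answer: 1/986 ≈ 0.0010142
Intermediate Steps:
v(z) = 4/9 (v(z) = (1/9)*4 = 4/9)
T(O) = 5*O**2 (T(O) = O**2*5 = 5*O**2)
o(U) = 3 - U
k(r) = 1/(5*r**2) (k(r) = 1/(5*r**2 + (r - r)) = 1/(5*r**2 + 0) = 1/(5*r**2))
p(s) = 169
1/(p(k(v(-3))) + o(-814)) = 1/(169 + (3 - 1*(-814))) = 1/(169 + (3 + 814)) = 1/(169 + 817) = 1/986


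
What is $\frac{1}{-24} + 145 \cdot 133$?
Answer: $\frac{462839}{24} \approx 19285.0$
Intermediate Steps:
$\frac{1}{-24} + 145 \cdot 133 = - \frac{1}{24} + 19285 = \frac{462839}{24}$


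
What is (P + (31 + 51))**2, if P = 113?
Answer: 38025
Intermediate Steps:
(P + (31 + 51))**2 = (113 + (31 + 51))**2 = (113 + 82)**2 = 195**2 = 38025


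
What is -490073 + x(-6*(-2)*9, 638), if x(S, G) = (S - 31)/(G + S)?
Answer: -365594381/746 ≈ -4.9007e+5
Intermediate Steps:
x(S, G) = (-31 + S)/(G + S)
-490073 + x(-6*(-2)*9, 638) = -490073 + (-31 - 6*(-2)*9)/(638 - 6*(-2)*9) = -490073 + (-31 + 12*9)/(638 + 12*9) = -490073 + (-31 + 108)/(638 + 108) = -490073 + 77/746 = -365594381/746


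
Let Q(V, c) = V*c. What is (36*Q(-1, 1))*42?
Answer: -1512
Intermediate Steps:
(36*Q(-1, 1))*42 = (36*(-1*1))*42 = (36*(-1))*42 = -36*42 = -1512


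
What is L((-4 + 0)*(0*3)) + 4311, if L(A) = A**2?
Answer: 4311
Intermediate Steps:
L((-4 + 0)*(0*3)) + 4311 = ((-4 + 0)*(0*3))**2 + 4311 = (-4*0)**2 + 4311 = 0**2 + 4311 = 0 + 4311 = 4311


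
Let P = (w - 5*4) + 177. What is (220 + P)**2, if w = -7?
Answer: 136900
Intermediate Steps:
P = 150 (P = (-7 - 5*4) + 177 = (-7 - 20) + 177 = -27 + 177 = 150)
(220 + P)**2 = (220 + 150)**2 = 370**2 = 136900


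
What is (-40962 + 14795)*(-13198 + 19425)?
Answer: -162941909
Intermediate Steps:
(-40962 + 14795)*(-13198 + 19425) = -26167*6227 = -162941909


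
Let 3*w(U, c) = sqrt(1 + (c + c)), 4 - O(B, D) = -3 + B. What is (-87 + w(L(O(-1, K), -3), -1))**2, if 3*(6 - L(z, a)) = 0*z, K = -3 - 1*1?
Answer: (261 - I)**2/9 ≈ 7568.9 - 58.0*I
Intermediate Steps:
K = -4 (K = -3 - 1 = -4)
O(B, D) = 7 - B (O(B, D) = 4 - (-3 + B) = 4 + (3 - B) = 7 - B)
L(z, a) = 6 (L(z, a) = 6 - 0*z = 6 - 1/3*0 = 6 + 0 = 6)
w(U, c) = sqrt(1 + 2*c)/3 (w(U, c) = sqrt(1 + (c + c))/3 = sqrt(1 + 2*c)/3)
(-87 + w(L(O(-1, K), -3), -1))**2 = (-87 + sqrt(1 + 2*(-1))/3)**2 = (-87 + sqrt(1 - 2)/3)**2 = (-87 + sqrt(-1)/3)**2 = (-87 + I/3)**2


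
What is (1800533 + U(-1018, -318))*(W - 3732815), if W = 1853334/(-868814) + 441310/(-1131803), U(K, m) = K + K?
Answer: -3300761412049138563591342/491663145821 ≈ -6.7135e+12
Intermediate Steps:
U(K, m) = 2*K
W = -1240512643771/491663145821 (W = 1853334*(-1/868814) + 441310*(-1/1131803) = -926667/434407 - 441310/1131803 = -1240512643771/491663145821 ≈ -2.5231)
(1800533 + U(-1018, -318))*(W - 3732815) = (1800533 + 2*(-1018))*(-1240512643771/491663145821 - 3732815) = (1800533 - 2036)*(-1835288806180459886/491663145821) = 1798497*(-1835288806180459886/491663145821) = -3300761412049138563591342/491663145821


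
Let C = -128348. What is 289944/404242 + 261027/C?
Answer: -34152172011/25941826108 ≈ -1.3165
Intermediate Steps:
289944/404242 + 261027/C = 289944/404242 + 261027/(-128348) = 289944*(1/404242) + 261027*(-1/128348) = 144972/202121 - 261027/128348 = -34152172011/25941826108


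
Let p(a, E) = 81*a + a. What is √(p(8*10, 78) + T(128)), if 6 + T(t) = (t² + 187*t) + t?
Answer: √47002 ≈ 216.80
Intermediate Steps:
p(a, E) = 82*a
T(t) = -6 + t² + 188*t (T(t) = -6 + ((t² + 187*t) + t) = -6 + (t² + 188*t) = -6 + t² + 188*t)
√(p(8*10, 78) + T(128)) = √(82*(8*10) + (-6 + 128² + 188*128)) = √(82*80 + (-6 + 16384 + 24064)) = √(6560 + 40442) = √47002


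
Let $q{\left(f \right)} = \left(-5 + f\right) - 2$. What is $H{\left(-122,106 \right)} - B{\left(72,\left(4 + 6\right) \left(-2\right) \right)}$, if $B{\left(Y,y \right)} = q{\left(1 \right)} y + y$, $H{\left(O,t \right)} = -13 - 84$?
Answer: $-197$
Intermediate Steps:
$q{\left(f \right)} = -7 + f$
$H{\left(O,t \right)} = -97$ ($H{\left(O,t \right)} = -13 - 84 = -97$)
$B{\left(Y,y \right)} = - 5 y$ ($B{\left(Y,y \right)} = \left(-7 + 1\right) y + y = - 6 y + y = - 5 y$)
$H{\left(-122,106 \right)} - B{\left(72,\left(4 + 6\right) \left(-2\right) \right)} = -97 - - 5 \left(4 + 6\right) \left(-2\right) = -97 - - 5 \cdot 10 \left(-2\right) = -97 - \left(-5\right) \left(-20\right) = -97 - 100 = -197$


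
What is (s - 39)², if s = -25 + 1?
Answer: 3969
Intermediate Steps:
s = -24
(s - 39)² = (-24 - 39)² = (-63)² = 3969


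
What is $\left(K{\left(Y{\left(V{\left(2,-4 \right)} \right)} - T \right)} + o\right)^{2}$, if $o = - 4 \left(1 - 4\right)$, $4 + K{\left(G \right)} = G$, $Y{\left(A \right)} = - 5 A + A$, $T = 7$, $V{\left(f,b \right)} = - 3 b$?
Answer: $2209$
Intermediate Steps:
$Y{\left(A \right)} = - 4 A$
$K{\left(G \right)} = -4 + G$
$o = 12$ ($o = \left(-4\right) \left(-3\right) = 12$)
$\left(K{\left(Y{\left(V{\left(2,-4 \right)} \right)} - T \right)} + o\right)^{2} = \left(\left(-4 - \left(7 + 4 \left(\left(-3\right) \left(-4\right)\right)\right)\right) + 12\right)^{2} = \left(\left(-4 - 55\right) + 12\right)^{2} = \left(-59 + 12\right)^{2} = \left(-47\right)^{2} = 2209$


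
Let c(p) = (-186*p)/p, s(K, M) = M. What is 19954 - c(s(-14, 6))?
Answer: 20140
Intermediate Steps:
c(p) = -186
19954 - c(s(-14, 6)) = 19954 - 1*(-186) = 19954 + 186 = 20140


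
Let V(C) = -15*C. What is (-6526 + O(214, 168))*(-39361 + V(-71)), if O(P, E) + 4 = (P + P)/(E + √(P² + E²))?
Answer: 26764231888/107 - 76592*√18505/107 ≈ 2.5004e+8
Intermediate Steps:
O(P, E) = -4 + 2*P/(E + √(E² + P²)) (O(P, E) = -4 + (P + P)/(E + √(P² + E²)) = -4 + (2*P)/(E + √(E² + P²)) = -4 + 2*P/(E + √(E² + P²)))
(-6526 + O(214, 168))*(-39361 + V(-71)) = (-6526 + 2*(214 - 2*168 - 2*√(168² + 214²))/(168 + √(168² + 214²)))*(-39361 - 15*(-71)) = (-6526 + 2*(214 - 336 - 2*√(28224 + 45796))/(168 + √(28224 + 45796)))*(-39361 + 1065) = (-6526 + 2*(214 - 336 - 4*√18505)/(168 + √74020))*(-38296) = (-6526 + 2*(214 - 336 - 4*√18505)/(168 + 2*√18505))*(-38296) = (-6526 + 2*(-122 - 4*√18505)/(168 + 2*√18505))*(-38296) = 249919696 - 76592*(-122 - 4*√18505)/(168 + 2*√18505)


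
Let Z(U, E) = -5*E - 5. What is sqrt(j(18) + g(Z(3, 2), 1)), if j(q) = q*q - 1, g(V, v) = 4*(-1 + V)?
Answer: sqrt(259) ≈ 16.093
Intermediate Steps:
Z(U, E) = -5 - 5*E
g(V, v) = -4 + 4*V
j(q) = -1 + q**2 (j(q) = q**2 - 1 = -1 + q**2)
sqrt(j(18) + g(Z(3, 2), 1)) = sqrt((-1 + 18**2) + (-4 + 4*(-5 - 5*2))) = sqrt((-1 + 324) + (-4 + 4*(-5 - 10))) = sqrt(323 + (-4 + 4*(-15))) = sqrt(323 + (-4 - 60)) = sqrt(323 - 64) = sqrt(259)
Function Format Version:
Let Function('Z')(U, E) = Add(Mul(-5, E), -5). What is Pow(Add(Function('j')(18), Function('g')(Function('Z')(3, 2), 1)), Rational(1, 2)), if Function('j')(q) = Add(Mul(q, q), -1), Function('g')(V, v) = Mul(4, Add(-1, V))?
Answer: Pow(259, Rational(1, 2)) ≈ 16.093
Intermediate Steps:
Function('Z')(U, E) = Add(-5, Mul(-5, E))
Function('g')(V, v) = Add(-4, Mul(4, V))
Function('j')(q) = Add(-1, Pow(q, 2)) (Function('j')(q) = Add(Pow(q, 2), -1) = Add(-1, Pow(q, 2)))
Pow(Add(Function('j')(18), Function('g')(Function('Z')(3, 2), 1)), Rational(1, 2)) = Pow(Add(Add(-1, Pow(18, 2)), Add(-4, Mul(4, Add(-5, Mul(-5, 2))))), Rational(1, 2)) = Pow(Add(Add(-1, 324), Add(-4, Mul(4, Add(-5, -10)))), Rational(1, 2)) = Pow(Add(323, Add(-4, Mul(4, -15))), Rational(1, 2)) = Pow(Add(323, Add(-4, -60)), Rational(1, 2)) = Pow(Add(323, -64), Rational(1, 2)) = Pow(259, Rational(1, 2))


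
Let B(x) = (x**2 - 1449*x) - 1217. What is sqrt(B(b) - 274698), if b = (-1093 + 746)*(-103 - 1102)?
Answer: sqrt(174230724695) ≈ 4.1741e+5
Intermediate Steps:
b = 418135 (b = -347*(-1205) = 418135)
B(x) = -1217 + x**2 - 1449*x
sqrt(B(b) - 274698) = sqrt((-1217 + 418135**2 - 1449*418135) - 274698) = sqrt((-1217 + 174836878225 - 605877615) - 274698) = sqrt(174230999393 - 274698) = sqrt(174230724695)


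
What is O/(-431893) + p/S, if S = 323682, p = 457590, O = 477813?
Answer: 1023105962/3328475953 ≈ 0.30738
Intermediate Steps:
O/(-431893) + p/S = 477813/(-431893) + 457590/323682 = 477813*(-1/431893) + 457590*(1/323682) = -68259/61699 + 76265/53947 = 1023105962/3328475953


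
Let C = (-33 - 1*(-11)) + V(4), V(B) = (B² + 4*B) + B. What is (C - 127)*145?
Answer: -16385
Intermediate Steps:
V(B) = B² + 5*B
C = 14 (C = (-33 - 1*(-11)) + 4*(5 + 4) = (-33 + 11) + 4*9 = -22 + 36 = 14)
(C - 127)*145 = (14 - 127)*145 = -113*145 = -16385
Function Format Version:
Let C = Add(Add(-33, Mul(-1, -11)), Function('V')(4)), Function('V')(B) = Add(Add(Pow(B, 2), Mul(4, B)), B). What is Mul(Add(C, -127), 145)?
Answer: -16385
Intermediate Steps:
Function('V')(B) = Add(Pow(B, 2), Mul(5, B))
C = 14 (C = Add(Add(-33, Mul(-1, -11)), Mul(4, Add(5, 4))) = Add(Add(-33, 11), Mul(4, 9)) = Add(-22, 36) = 14)
Mul(Add(C, -127), 145) = Mul(Add(14, -127), 145) = Mul(-113, 145) = -16385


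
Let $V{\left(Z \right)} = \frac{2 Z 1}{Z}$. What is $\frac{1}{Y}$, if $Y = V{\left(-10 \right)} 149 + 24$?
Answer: $\frac{1}{322} \approx 0.0031056$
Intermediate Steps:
$V{\left(Z \right)} = 2$ ($V{\left(Z \right)} = \frac{2 Z}{Z} = 2$)
$Y = 322$ ($Y = 2 \cdot 149 + 24 = 298 + 24 = 322$)
$\frac{1}{Y} = \frac{1}{322}$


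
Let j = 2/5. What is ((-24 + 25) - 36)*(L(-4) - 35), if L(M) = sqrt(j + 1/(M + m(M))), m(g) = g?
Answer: 1225 - 7*sqrt(110)/4 ≈ 1206.6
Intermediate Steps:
j = 2/5 (j = 2*(1/5) = 2/5 ≈ 0.40000)
L(M) = sqrt(2/5 + 1/(2*M)) (L(M) = sqrt(2/5 + 1/(M + M)) = sqrt(2/5 + 1/(2*M)))
((-24 + 25) - 36)*(L(-4) - 35) = ((-24 + 25) - 36)*(sqrt(40 + 50/(-4))/10 - 35) = (1 - 36)*(sqrt(40 + 50*(-1/4))/10 - 35) = -35*(sqrt(40 - 25/2)/10 - 35) = -35*(sqrt(55/2)/10 - 35) = -35*((sqrt(110)/2)/10 - 35) = -35*(sqrt(110)/20 - 35) = -35*(-35 + sqrt(110)/20) = 1225 - 7*sqrt(110)/4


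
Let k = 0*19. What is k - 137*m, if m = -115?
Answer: 15755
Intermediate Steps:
k = 0
k - 137*m = 0 - 137*(-115) = 0 + 15755 = 15755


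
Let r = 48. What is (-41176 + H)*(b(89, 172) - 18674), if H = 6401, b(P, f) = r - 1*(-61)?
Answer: 645597875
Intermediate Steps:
b(P, f) = 109 (b(P, f) = 48 - 1*(-61) = 48 + 61 = 109)
(-41176 + H)*(b(89, 172) - 18674) = (-41176 + 6401)*(109 - 18674) = -34775*(-18565) = 645597875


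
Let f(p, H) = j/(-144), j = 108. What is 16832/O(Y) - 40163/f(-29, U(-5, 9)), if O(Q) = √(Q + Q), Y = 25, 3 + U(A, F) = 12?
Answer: 160652/3 + 8416*√2/5 ≈ 55931.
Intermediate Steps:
U(A, F) = 9 (U(A, F) = -3 + 12 = 9)
O(Q) = √2*√Q (O(Q) = √(2*Q) = √2*√Q)
f(p, H) = -¾ (f(p, H) = 108/(-144) = 108*(-1/144) = -¾)
16832/O(Y) - 40163/f(-29, U(-5, 9)) = 16832/((√2*√25)) - 40163/(-¾) = 16832/((√2*5)) - 40163*(-4/3) = 16832/((5*√2)) + 160652/3 = 16832*(√2/10) + 160652/3 = 8416*√2/5 + 160652/3 = 160652/3 + 8416*√2/5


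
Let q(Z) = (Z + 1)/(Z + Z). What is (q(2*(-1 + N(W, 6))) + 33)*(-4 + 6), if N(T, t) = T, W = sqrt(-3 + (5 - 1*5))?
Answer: 535/8 - I*sqrt(3)/8 ≈ 66.875 - 0.21651*I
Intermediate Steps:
W = I*sqrt(3) (W = sqrt(-3 + (5 - 5)) = sqrt(-3 + 0) = sqrt(-3) = I*sqrt(3) ≈ 1.732*I)
q(Z) = (1 + Z)/(2*Z) (q(Z) = (1 + Z)/((2*Z)) = (1 + Z)*(1/(2*Z)) = (1 + Z)/(2*Z))
(q(2*(-1 + N(W, 6))) + 33)*(-4 + 6) = ((1 + 2*(-1 + I*sqrt(3)))/(2*((2*(-1 + I*sqrt(3))))) + 33)*(-4 + 6) = ((1 + (-2 + 2*I*sqrt(3)))/(2*(-2 + 2*I*sqrt(3))) + 33)*2 = ((-1 + 2*I*sqrt(3))/(2*(-2 + 2*I*sqrt(3))) + 33)*2 = (33 + (-1 + 2*I*sqrt(3))/(2*(-2 + 2*I*sqrt(3))))*2 = 66 + (-1 + 2*I*sqrt(3))/(-2 + 2*I*sqrt(3))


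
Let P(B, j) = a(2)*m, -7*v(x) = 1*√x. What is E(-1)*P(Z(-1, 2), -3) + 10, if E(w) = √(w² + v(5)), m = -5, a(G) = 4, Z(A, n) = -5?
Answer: 10 - 20*√(49 - 7*√5)/7 ≈ -6.4992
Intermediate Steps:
v(x) = -√x/7
E(w) = √(w² - √5/7)
P(B, j) = -20 (P(B, j) = 4*(-5) = -20)
E(-1)*P(Z(-1, 2), -3) + 10 = (√(-7*√5 + 49*(-1)²)/7)*(-20) + 10 = (√(-7*√5 + 49*1)/7)*(-20) + 10 = (√(-7*√5 + 49)/7)*(-20) + 10 = (√(49 - 7*√5)/7)*(-20) + 10 = -20*√(49 - 7*√5)/7 + 10 = 10 - 20*√(49 - 7*√5)/7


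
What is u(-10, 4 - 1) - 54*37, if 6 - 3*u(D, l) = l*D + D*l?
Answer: -1976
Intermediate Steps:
u(D, l) = 2 - 2*D*l/3 (u(D, l) = 2 - (l*D + D*l)/3 = 2 - (D*l + D*l)/3 = 2 - 2*D*l/3)
u(-10, 4 - 1) - 54*37 = (2 - ⅔*(-10)*(4 - 1)) - 54*37 = (2 - ⅔*(-10)*3) - 1998 = (2 + 20) - 1998 = 22 - 1998 = -1976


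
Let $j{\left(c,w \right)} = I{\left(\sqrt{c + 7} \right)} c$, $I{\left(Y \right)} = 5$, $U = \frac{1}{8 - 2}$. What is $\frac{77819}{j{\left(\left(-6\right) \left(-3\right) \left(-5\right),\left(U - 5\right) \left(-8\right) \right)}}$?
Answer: $- \frac{77819}{450} \approx -172.93$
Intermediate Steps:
$U = \frac{1}{6} \approx 0.16667$
$j{\left(c,w \right)} = 5 c$
$\frac{77819}{j{\left(\left(-6\right) \left(-3\right) \left(-5\right),\left(U - 5\right) \left(-8\right) \right)}} = \frac{77819}{5 \left(-6\right) \left(-3\right) \left(-5\right)} = \frac{77819}{5 \cdot 18 \left(-5\right)} = \frac{77819}{5 \left(-90\right)} = \frac{77819}{-450} = 77819 \left(- \frac{1}{450}\right) = - \frac{77819}{450}$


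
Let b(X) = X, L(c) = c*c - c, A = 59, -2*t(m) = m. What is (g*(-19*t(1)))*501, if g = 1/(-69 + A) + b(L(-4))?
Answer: 1894281/20 ≈ 94714.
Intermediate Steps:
t(m) = -m/2
L(c) = c² - c
g = 199/10 (g = 1/(-69 + 59) - 4*(-1 - 4) = 1/(-10) - 4*(-5) = -⅒ + 20 = 199/10 ≈ 19.900)
(g*(-19*t(1)))*501 = (199*(-(-19)/2)/10)*501 = (199*(-19*(-½))/10)*501 = ((199/10)*(19/2))*501 = (3781/20)*501 = 1894281/20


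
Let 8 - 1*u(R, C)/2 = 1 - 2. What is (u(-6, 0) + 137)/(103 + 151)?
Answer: 155/254 ≈ 0.61024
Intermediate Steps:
u(R, C) = 18 (u(R, C) = 16 - 2*(1 - 2) = 16 - 2*(-1) = 16 + 2 = 18)
(u(-6, 0) + 137)/(103 + 151) = (18 + 137)/(103 + 151) = 155/254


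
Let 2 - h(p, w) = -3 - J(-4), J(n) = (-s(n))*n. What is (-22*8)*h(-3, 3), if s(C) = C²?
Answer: -12144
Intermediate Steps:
J(n) = -n³ (J(n) = (-n²)*n = -n³)
h(p, w) = 69 (h(p, w) = 2 - (-3 - (-1)*(-4)³) = 2 - (-3 - (-1)*(-64)) = 2 - (-3 - 1*64) = 2 - (-3 - 64) = 2 - 1*(-67) = 2 + 67 = 69)
(-22*8)*h(-3, 3) = -22*8*69 = -176*69 = -12144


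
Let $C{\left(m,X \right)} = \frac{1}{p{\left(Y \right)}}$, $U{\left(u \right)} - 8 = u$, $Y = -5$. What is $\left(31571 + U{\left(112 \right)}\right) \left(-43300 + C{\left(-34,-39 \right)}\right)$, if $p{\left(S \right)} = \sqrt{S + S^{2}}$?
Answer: $-1372220300 + \frac{31691 \sqrt{5}}{10} \approx -1.3722 \cdot 10^{9}$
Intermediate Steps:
$U{\left(u \right)} = 8 + u$
$C{\left(m,X \right)} = \frac{\sqrt{5}}{10}$ ($C{\left(m,X \right)} = \frac{1}{\sqrt{- 5 \left(1 - 5\right)}} = \frac{1}{\sqrt{\left(-5\right) \left(-4\right)}} = \frac{1}{\sqrt{20}} = \frac{1}{2 \sqrt{5}} = \frac{\sqrt{5}}{10}$)
$\left(31571 + U{\left(112 \right)}\right) \left(-43300 + C{\left(-34,-39 \right)}\right) = \left(31571 + \left(8 + 112\right)\right) \left(-43300 + \frac{\sqrt{5}}{10}\right) = \left(31571 + 120\right) \left(-43300 + \frac{\sqrt{5}}{10}\right) = 31691 \left(-43300 + \frac{\sqrt{5}}{10}\right) = -1372220300 + \frac{31691 \sqrt{5}}{10}$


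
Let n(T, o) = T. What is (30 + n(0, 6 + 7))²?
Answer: 900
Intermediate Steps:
(30 + n(0, 6 + 7))² = (30 + 0)² = 30² = 900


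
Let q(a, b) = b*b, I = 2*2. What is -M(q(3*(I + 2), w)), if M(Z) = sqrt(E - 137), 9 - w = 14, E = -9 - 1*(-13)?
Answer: -I*sqrt(133) ≈ -11.533*I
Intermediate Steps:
E = 4 (E = -9 + 13 = 4)
w = -5 (w = 9 - 1*14 = 9 - 14 = -5)
I = 4
q(a, b) = b**2
M(Z) = I*sqrt(133) (M(Z) = sqrt(4 - 137) = sqrt(-133) = I*sqrt(133))
-M(q(3*(I + 2), w)) = -I*sqrt(133)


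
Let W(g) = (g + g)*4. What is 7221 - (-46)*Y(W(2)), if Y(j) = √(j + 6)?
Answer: 7221 + 46*√22 ≈ 7436.8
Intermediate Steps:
W(g) = 8*g (W(g) = (2*g)*4 = 8*g)
Y(j) = √(6 + j)
7221 - (-46)*Y(W(2)) = 7221 - (-46)*√(6 + 8*2) = 7221 - (-46)*√(6 + 16) = 7221 - (-46)*√22 = 7221 + 46*√22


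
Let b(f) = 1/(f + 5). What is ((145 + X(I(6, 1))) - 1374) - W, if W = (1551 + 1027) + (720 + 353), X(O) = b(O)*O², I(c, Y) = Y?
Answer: -29279/6 ≈ -4879.8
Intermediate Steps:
b(f) = 1/(5 + f)
X(O) = O²/(5 + O)
W = 3651 (W = 2578 + 1073 = 3651)
((145 + X(I(6, 1))) - 1374) - W = ((145 + 1²/(5 + 1)) - 1374) - 1*3651 = ((145 + 1/6) - 1374) - 3651 = ((145 + 1*(⅙)) - 1374) - 3651 = ((145 + ⅙) - 1374) - 3651 = (871/6 - 1374) - 3651 = -7373/6 - 3651 = -29279/6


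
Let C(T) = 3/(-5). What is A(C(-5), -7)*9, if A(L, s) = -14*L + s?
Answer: 63/5 ≈ 12.600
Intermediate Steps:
C(T) = -⅗ (C(T) = 3*(-⅕) = -⅗)
A(L, s) = s - 14*L
A(C(-5), -7)*9 = (-7 - 14*(-⅗))*9 = (-7 + 42/5)*9 = (7/5)*9 = 63/5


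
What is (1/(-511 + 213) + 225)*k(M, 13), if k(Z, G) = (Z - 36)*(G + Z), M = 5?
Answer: -18706671/149 ≈ -1.2555e+5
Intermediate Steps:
k(Z, G) = (-36 + Z)*(G + Z)
(1/(-511 + 213) + 225)*k(M, 13) = (1/(-511 + 213) + 225)*(5**2 - 36*13 - 36*5 + 13*5) = (1/(-298) + 225)*(25 - 468 - 180 + 65) = (-1/298 + 225)*(-558) = (67049/298)*(-558) = -18706671/149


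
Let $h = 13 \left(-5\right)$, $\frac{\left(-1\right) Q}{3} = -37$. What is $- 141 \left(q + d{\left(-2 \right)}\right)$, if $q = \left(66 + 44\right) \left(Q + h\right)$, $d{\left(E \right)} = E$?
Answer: $-713178$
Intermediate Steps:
$Q = 111$ ($Q = \left(-3\right) \left(-37\right) = 111$)
$h = -65$
$q = 5060$ ($q = \left(66 + 44\right) \left(111 - 65\right) = 110 \cdot 46 = 5060$)
$- 141 \left(q + d{\left(-2 \right)}\right) = - 141 \left(5060 - 2\right) = \left(-141\right) 5058 = -713178$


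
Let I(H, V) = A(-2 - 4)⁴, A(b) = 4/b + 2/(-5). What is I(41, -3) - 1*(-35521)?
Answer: 1798316161/50625 ≈ 35522.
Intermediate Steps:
A(b) = -⅖ + 4/b (A(b) = 4/b + 2*(-⅕) = 4/b - ⅖ = -⅖ + 4/b)
I(H, V) = 65536/50625 (I(H, V) = (-⅖ + 4/(-2 - 4))⁴ = (-⅖ + 4/(-6))⁴ = (-⅖ + 4*(-⅙))⁴ = (-⅖ - ⅔)⁴ = (-16/15)⁴ = 65536/50625)
I(41, -3) - 1*(-35521) = 65536/50625 - 1*(-35521) = 65536/50625 + 35521 = 1798316161/50625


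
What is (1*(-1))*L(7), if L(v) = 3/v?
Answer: -3/7 ≈ -0.42857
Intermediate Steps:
(1*(-1))*L(7) = (1*(-1))*(3/7) = -3/7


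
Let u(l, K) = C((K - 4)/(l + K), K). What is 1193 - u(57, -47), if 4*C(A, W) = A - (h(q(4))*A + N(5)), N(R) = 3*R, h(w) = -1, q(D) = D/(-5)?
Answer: 11993/10 ≈ 1199.3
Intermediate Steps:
q(D) = -D/5 (q(D) = D*(-⅕) = -D/5)
C(A, W) = -15/4 + A/2 (C(A, W) = (A - (-A + 3*5))/4 = (A - (-A + 15))/4 = (A - (15 - A))/4 = (A + (-15 + A))/4 = (-15 + 2*A)/4 = -15/4 + A/2)
u(l, K) = -15/4 + (-4 + K)/(2*(K + l)) (u(l, K) = -15/4 + ((K - 4)/(l + K))/2 = -15/4 + ((-4 + K)/(K + l))/2 = -15/4 + (-4 + K)/(2*(K + l)))
1193 - u(57, -47) = 1193 - (-8 - 15*57 - 13*(-47))/(4*(-47 + 57)) = 1193 - (-8 - 855 + 611)/(4*10) = 1193 - (-252)/(4*10) = 1193 - 1*(-63/10) = 1193 + 63/10 = 11993/10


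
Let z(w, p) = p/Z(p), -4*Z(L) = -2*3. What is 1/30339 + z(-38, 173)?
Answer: 3499099/30339 ≈ 115.33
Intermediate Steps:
Z(L) = 3/2 (Z(L) = -(-1)*3/2 = -¼*(-6) = 3/2)
z(w, p) = 2*p/3 (z(w, p) = p/(3/2) = p*(⅔) = 2*p/3)
1/30339 + z(-38, 173) = 1/30339 + (⅔)*173 = 1/30339 + 346/3 = 3499099/30339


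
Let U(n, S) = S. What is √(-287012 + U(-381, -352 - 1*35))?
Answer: I*√287399 ≈ 536.1*I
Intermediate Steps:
√(-287012 + U(-381, -352 - 1*35)) = √(-287012 + (-352 - 1*35)) = √(-287012 + (-352 - 35)) = √(-287012 - 387) = √(-287399) = I*√287399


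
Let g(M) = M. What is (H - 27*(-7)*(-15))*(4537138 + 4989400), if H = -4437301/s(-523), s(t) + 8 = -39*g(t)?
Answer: -592932830198408/20389 ≈ -2.9081e+10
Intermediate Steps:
s(t) = -8 - 39*t
H = -4437301/20389 (H = -4437301/(-8 - 39*(-523)) = -4437301/(-8 + 20397) = -4437301/20389 ≈ -217.63)
(H - 27*(-7)*(-15))*(4537138 + 4989400) = (-4437301/20389 - 27*(-7)*(-15))*(4537138 + 4989400) = (-4437301/20389 - 9*(-21)*(-15))*9526538 = (-4437301/20389 + 189*(-15))*9526538 = (-4437301/20389 - 2835)*9526538 = -62240116/20389*9526538 = -592932830198408/20389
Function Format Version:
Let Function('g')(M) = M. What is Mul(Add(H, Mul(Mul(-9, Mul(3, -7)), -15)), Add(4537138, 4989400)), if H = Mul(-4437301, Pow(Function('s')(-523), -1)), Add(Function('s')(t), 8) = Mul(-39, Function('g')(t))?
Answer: Rational(-592932830198408, 20389) ≈ -2.9081e+10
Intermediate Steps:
Function('s')(t) = Add(-8, Mul(-39, t))
H = Rational(-4437301, 20389) (H = Mul(-4437301, Pow(Add(-8, Mul(-39, -523)), -1)) = Mul(-4437301, Pow(Add(-8, 20397), -1)) = Mul(-4437301, Pow(20389, -1)) = Mul(-4437301, Rational(1, 20389)) = Rational(-4437301, 20389) ≈ -217.63)
Mul(Add(H, Mul(Mul(-9, Mul(3, -7)), -15)), Add(4537138, 4989400)) = Mul(Add(Rational(-4437301, 20389), Mul(Mul(-9, Mul(3, -7)), -15)), Add(4537138, 4989400)) = Mul(Add(Rational(-4437301, 20389), Mul(Mul(-9, -21), -15)), 9526538) = Mul(Add(Rational(-4437301, 20389), Mul(189, -15)), 9526538) = Mul(Add(Rational(-4437301, 20389), -2835), 9526538) = Mul(Rational(-62240116, 20389), 9526538) = Rational(-592932830198408, 20389)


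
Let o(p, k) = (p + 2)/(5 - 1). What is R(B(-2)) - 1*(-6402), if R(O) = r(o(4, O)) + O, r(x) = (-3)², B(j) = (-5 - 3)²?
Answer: 6475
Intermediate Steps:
B(j) = 64 (B(j) = (-8)² = 64)
o(p, k) = ½ + p/4 (o(p, k) = (2 + p)/4 = (2 + p)*(¼) = ½ + p/4)
r(x) = 9
R(O) = 9 + O
R(B(-2)) - 1*(-6402) = (9 + 64) - 1*(-6402) = 73 + 6402 = 6475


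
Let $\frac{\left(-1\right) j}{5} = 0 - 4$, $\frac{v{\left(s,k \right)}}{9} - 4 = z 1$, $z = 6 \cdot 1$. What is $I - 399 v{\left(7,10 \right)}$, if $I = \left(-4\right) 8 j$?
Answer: $-36550$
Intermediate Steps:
$z = 6$
$v{\left(s,k \right)} = 90$ ($v{\left(s,k \right)} = 36 + 9 \cdot 6 \cdot 1 = 36 + 9 \cdot 6 = 36 + 54 = 90$)
$j = 20$ ($j = - 5 \left(0 - 4\right) = \left(-5\right) \left(-4\right) = 20$)
$I = -640$ ($I = \left(-4\right) 8 \cdot 20 = \left(-32\right) 20 = -640$)
$I - 399 v{\left(7,10 \right)} = -640 - 35910 = -36550$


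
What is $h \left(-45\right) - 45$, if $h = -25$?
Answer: $1080$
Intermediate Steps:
$h \left(-45\right) - 45 = \left(-25\right) \left(-45\right) - 45 = 1125 - 45 = 1080$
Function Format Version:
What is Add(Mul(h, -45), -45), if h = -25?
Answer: 1080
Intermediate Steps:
Add(Mul(h, -45), -45) = Add(Mul(-25, -45), -45) = Add(1125, -45) = 1080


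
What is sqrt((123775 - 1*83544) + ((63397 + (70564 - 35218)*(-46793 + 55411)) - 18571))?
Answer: sqrt(304696885) ≈ 17456.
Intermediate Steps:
sqrt((123775 - 1*83544) + ((63397 + (70564 - 35218)*(-46793 + 55411)) - 18571)) = sqrt((123775 - 83544) + ((63397 + 35346*8618) - 18571)) = sqrt(40231 + ((63397 + 304611828) - 18571)) = sqrt(40231 + (304675225 - 18571)) = sqrt(40231 + 304656654) = sqrt(304696885)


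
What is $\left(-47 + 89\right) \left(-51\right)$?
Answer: $-2142$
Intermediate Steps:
$\left(-47 + 89\right) \left(-51\right) = 42 \left(-51\right) = -2142$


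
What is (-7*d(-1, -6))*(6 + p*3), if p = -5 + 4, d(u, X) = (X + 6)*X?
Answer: 0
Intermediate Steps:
d(u, X) = X*(6 + X) (d(u, X) = (6 + X)*X = X*(6 + X))
p = -1
(-7*d(-1, -6))*(6 + p*3) = (-(-42)*(6 - 6))*(6 - 1*3) = (-(-42)*0)*(6 - 3) = -7*0*3 = 0*3 = 0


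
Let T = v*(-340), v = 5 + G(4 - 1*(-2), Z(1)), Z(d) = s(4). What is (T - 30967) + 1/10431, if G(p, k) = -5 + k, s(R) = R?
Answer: -337202936/10431 ≈ -32327.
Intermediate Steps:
Z(d) = 4
v = 4 (v = 5 + (-5 + 4) = 5 - 1 = 4)
T = -1360 (T = 4*(-340) = -1360)
(T - 30967) + 1/10431 = (-1360 - 30967) + 1/10431 = -32327 + 1/10431 = -337202936/10431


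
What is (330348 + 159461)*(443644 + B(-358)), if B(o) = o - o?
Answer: 217300823996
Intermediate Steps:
B(o) = 0
(330348 + 159461)*(443644 + B(-358)) = (330348 + 159461)*(443644 + 0) = 489809*443644 = 217300823996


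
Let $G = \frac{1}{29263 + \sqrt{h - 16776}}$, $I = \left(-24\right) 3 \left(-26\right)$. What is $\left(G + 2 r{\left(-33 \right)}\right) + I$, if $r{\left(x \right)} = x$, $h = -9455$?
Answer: $\frac{1546567045663}{856349400} - \frac{i \sqrt{26231}}{856349400} \approx 1806.0 - 1.8913 \cdot 10^{-7} i$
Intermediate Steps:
$I = 1872$ ($I = \left(-72\right) \left(-26\right) = 1872$)
$G = \frac{1}{29263 + i \sqrt{26231}}$ ($G = \frac{1}{29263 + \sqrt{-9455 - 16776}} = \frac{1}{29263 + \sqrt{-26231}} = \frac{1}{29263 + i \sqrt{26231}} \approx 3.4172 \cdot 10^{-5} - 1.891 \cdot 10^{-7} i$)
$\left(G + 2 r{\left(-33 \right)}\right) + I = \left(\left(\frac{29263}{856349400} - \frac{i \sqrt{26231}}{856349400}\right) + 2 \left(-33\right)\right) + 1872 = \left(\left(\frac{29263}{856349400} - \frac{i \sqrt{26231}}{856349400}\right) - 66\right) + 1872 = \left(- \frac{56519031137}{856349400} - \frac{i \sqrt{26231}}{856349400}\right) + 1872 = \frac{1546567045663}{856349400} - \frac{i \sqrt{26231}}{856349400}$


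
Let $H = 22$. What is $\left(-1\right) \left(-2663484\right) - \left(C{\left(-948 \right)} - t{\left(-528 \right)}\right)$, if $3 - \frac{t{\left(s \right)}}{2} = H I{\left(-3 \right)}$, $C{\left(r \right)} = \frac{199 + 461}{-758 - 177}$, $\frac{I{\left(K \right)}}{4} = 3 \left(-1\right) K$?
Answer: $\frac{45252414}{17} \approx 2.6619 \cdot 10^{6}$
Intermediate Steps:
$I{\left(K \right)} = - 12 K$ ($I{\left(K \right)} = 4 \cdot 3 \left(-1\right) K = 4 \left(- 3 K\right) = - 12 K$)
$C{\left(r \right)} = - \frac{12}{17}$ ($C{\left(r \right)} = \frac{660}{-935} = 660 \left(- \frac{1}{935}\right) = - \frac{12}{17}$)
$t{\left(s \right)} = -1578$ ($t{\left(s \right)} = 6 - 2 \cdot 22 \left(\left(-12\right) \left(-3\right)\right) = 6 - 2 \cdot 22 \cdot 36 = 6 - 1584 = -1578$)
$\left(-1\right) \left(-2663484\right) - \left(C{\left(-948 \right)} - t{\left(-528 \right)}\right) = \left(-1\right) \left(-2663484\right) - \left(- \frac{12}{17} - -1578\right) = 2663484 - \left(- \frac{12}{17} + 1578\right) = 2663484 - \frac{26814}{17} = \frac{45252414}{17}$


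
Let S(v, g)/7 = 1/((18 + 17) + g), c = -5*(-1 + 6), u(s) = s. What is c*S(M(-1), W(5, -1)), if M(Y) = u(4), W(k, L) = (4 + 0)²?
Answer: -175/51 ≈ -3.4314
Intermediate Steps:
W(k, L) = 16 (W(k, L) = 4² = 16)
M(Y) = 4
c = -25 (c = -5*5 = -25)
S(v, g) = 7/(35 + g) (S(v, g) = 7/((18 + 17) + g) = 7/(35 + g))
c*S(M(-1), W(5, -1)) = -175/(35 + 16) = -175/51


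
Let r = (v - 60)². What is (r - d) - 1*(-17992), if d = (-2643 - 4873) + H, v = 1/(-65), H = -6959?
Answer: 152390876/4225 ≈ 36069.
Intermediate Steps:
v = -1/65 ≈ -0.015385
r = 15217801/4225 (r = (-1/65 - 60)² = (-3901/65)² = 15217801/4225 ≈ 3601.8)
d = -14475 (d = (-2643 - 4873) - 6959 = -7516 - 6959 = -14475)
(r - d) - 1*(-17992) = (15217801/4225 - 1*(-14475)) - 1*(-17992) = (15217801/4225 + 14475) + 17992 = 76374676/4225 + 17992 = 152390876/4225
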